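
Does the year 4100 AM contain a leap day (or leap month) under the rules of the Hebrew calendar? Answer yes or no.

no

Hebrew year 4100 is year 15 of its 19-year Metonic cycle; leap years are at positions 3, 6, 8, 11, 14, 17, 19, so it is a common year (12 months).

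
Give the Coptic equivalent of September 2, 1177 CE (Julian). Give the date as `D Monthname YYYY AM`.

The source date corresponds to 9 September 1177 in the proleptic Gregorian calendar (JDN 2151202).
That day falls on 5 Thout 894 AM in the Coptic calendar.

5 Thout 894 AM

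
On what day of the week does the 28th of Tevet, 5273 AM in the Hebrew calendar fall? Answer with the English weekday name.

In the proleptic Gregorian calendar this is 16 January 1513 (JDN 2273687).
Since JDN mod 7 = 3 (0 = Monday), the day is Thursday.

Thursday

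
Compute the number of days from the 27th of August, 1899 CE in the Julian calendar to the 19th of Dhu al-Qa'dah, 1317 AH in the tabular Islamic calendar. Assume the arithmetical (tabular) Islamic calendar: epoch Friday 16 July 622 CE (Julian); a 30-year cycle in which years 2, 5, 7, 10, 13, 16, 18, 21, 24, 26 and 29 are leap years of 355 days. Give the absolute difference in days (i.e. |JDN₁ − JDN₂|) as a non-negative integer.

194

JDN of the first date = 2414906.
JDN of the second date = 2415100.
|2415100 − 2414906| = 194.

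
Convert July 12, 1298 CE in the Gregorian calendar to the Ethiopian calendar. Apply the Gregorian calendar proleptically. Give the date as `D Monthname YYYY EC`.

Both dates share Julian Day Number 2195338; in the Ethiopian calendar that is 11 Hamle 1290 EC.

11 Hamle 1290 EC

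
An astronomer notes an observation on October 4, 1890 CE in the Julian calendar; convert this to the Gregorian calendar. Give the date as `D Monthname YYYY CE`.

16 October 1890 CE

For dates in this range the Gregorian date is 12 days ahead of the Julian.
4 October 1890 Julian + 12 days → 16 October 1890 Gregorian.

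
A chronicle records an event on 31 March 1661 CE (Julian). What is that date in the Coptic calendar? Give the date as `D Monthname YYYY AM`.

Both dates share Julian Day Number 2327828; in the Coptic calendar that is 5 Parmouti 1377 AM.

5 Parmouti 1377 AM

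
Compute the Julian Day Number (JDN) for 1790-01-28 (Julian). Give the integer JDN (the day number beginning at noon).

In the Gregorian calendar the same day is 8 February 1790.
JDN 2400001 is 17 November 1858 CE (Gregorian), MJD 0; the target day is −25118 days from there, so JDN = 2374883.

2374883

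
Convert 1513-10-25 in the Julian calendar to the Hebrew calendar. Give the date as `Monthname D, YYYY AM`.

Cheshvan 25, 5274 AM

The source date corresponds to 4 November 1513 in the proleptic Gregorian calendar (JDN 2273979).
That day falls on 25 Cheshvan 5274 AM in the Hebrew calendar.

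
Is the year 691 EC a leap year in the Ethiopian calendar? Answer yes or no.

yes

691 mod 4 = 3; in the Ethiopian calendar a year is leap when year mod 4 = 3, so it is a leap year.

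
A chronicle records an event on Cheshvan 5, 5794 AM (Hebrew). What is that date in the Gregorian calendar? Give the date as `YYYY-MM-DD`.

Both dates share Julian Day Number 2463899; in the Gregorian calendar that is 28 October 2033 CE.

2033-10-28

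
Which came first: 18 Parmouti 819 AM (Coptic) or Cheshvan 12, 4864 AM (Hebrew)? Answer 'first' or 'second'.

Converting both to JDN: 2124031 vs 2124217; the smaller is the first.

first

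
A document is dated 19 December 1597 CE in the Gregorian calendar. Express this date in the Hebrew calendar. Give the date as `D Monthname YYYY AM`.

10 Tevet 5358 AM

Both dates share Julian Day Number 2304705; in the Hebrew calendar that is 10 Tevet 5358 AM.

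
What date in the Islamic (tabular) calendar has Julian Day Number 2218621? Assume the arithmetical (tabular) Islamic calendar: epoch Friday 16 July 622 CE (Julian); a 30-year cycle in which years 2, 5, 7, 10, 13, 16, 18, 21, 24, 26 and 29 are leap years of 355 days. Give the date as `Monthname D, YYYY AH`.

The proleptic Gregorian equivalent of JDN 2218621 is 11 April 1362.
In the tabular Islamic calendar that day is Jumada al-Thani 7, 763 AH.

Jumada al-Thani 7, 763 AH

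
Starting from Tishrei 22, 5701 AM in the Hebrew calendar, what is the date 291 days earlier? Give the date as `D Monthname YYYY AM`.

Counting 291 days back from JDN 2429927 reaches JDN 2429636, which is 26 Tevet 5700 AM.

26 Tevet 5700 AM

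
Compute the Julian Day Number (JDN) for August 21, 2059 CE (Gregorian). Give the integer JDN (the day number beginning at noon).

2473327

JDN 2299161 is 15 October 1582 CE (Gregorian); the target day is +174166 days from there, so JDN = 2473327.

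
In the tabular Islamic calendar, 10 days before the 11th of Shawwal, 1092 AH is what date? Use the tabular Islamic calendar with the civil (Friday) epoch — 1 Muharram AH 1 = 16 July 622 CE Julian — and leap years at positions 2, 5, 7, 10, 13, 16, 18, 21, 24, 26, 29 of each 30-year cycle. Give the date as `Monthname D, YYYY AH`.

Shawwal 1, 1092 AH

JDN of the 11th of Shawwal, 1092 AH = 2335330.
2335330 − 10 = 2335320.
JDN 2335320 in the tabular Islamic calendar is Shawwal 1, 1092 AH.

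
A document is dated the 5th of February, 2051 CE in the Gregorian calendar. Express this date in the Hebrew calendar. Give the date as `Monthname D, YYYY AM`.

Julian Day Number of the source date = 2470208.
Converting JDN 2470208 to the Hebrew calendar gives 23 Shevat 5811 AM.

Shevat 23, 5811 AM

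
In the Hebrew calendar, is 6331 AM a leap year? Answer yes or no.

no

Hebrew year 6331 is year 4 of its 19-year Metonic cycle; leap years are at positions 3, 6, 8, 11, 14, 17, 19, so it is a common year (12 months).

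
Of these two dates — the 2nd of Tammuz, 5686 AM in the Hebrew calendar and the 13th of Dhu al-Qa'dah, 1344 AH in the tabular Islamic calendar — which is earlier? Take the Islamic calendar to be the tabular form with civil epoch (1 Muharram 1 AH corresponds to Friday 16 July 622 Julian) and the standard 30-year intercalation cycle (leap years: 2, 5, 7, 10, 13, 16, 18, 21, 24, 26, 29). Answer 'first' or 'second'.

second

The two dates have Julian Day Numbers 2424681 and 2424661 respectively.
Since 2424661 < 2424681, the second date comes first.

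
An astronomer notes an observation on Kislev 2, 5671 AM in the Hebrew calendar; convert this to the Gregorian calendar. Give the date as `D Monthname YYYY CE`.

3 December 1910 CE

Julian Day Number of the source date = 2419009.
Converting JDN 2419009 to the Gregorian calendar gives 3 December 1910 CE.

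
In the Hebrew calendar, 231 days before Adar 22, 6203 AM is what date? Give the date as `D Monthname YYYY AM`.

28 Tammuz 6202 AM

Counting 231 days back from JDN 2613431 reaches JDN 2613200, which is 28 Tammuz 6202 AM.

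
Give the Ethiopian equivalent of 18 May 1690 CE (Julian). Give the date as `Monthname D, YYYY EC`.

Ginbot 23, 1682 EC

Julian Day Number of the source date = 2338468.
Converting JDN 2338468 to the Ethiopian calendar gives 23 Ginbot 1682 EC.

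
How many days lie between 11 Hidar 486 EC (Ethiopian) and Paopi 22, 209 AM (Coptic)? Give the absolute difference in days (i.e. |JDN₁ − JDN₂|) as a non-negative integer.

JDN of the first date = 1901437.
JDN of the second date = 1901053.
|1901053 − 1901437| = 384.

384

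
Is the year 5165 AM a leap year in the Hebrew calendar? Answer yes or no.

no

Hebrew year 5165 is year 16 of its 19-year Metonic cycle; leap years are at positions 3, 6, 8, 11, 14, 17, 19, so it is a common year (12 months).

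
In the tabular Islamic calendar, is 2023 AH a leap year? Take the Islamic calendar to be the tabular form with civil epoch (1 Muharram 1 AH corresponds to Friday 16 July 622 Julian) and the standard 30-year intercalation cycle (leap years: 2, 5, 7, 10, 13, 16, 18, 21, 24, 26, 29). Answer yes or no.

yes

Year 2023 AH is year 13 of its 30-year cycle; leap positions are 2, 5, 7, 10, 13, 16, 18, 21, 24, 26, 29, so it is a leap year (355 days).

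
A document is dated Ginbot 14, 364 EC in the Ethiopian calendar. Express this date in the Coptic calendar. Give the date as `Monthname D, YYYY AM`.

Pashons 14, 88 AM

The source date corresponds to 10 May 372 in the proleptic Gregorian calendar (JDN 1857060).
That day falls on 14 Pashons 88 AM in the Coptic calendar.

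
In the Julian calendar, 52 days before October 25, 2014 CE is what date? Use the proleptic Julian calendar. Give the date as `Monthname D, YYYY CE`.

The starting date is JDN 2456969; 2456969 − 52 = 2456917.
JDN 2456917 corresponds to September 3, 2014 CE.

September 3, 2014 CE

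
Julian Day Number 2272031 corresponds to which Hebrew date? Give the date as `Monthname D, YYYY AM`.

The proleptic Gregorian equivalent of JDN 2272031 is 5 July 1508.
In the Hebrew calendar that day is Tammuz 27, 5268 AM.

Tammuz 27, 5268 AM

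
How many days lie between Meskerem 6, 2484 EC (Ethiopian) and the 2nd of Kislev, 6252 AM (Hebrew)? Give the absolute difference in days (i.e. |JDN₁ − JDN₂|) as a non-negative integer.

JDN of the first date = 2631142.
JDN of the second date = 2631216.
|2631216 − 2631142| = 74.

74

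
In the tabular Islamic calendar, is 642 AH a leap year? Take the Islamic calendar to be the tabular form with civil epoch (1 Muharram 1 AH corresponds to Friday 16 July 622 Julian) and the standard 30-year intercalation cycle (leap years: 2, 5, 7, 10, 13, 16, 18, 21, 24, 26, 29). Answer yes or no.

no

Year 642 AH is year 12 of its 30-year cycle; leap positions are 2, 5, 7, 10, 13, 16, 18, 21, 24, 26, 29, so it is a common year (354 days).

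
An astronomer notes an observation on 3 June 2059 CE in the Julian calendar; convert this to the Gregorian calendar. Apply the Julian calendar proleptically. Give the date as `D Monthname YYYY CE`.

16 June 2059 CE

For dates in this range the Gregorian date is 13 days ahead of the Julian.
3 June 2059 Julian + 13 days → 16 June 2059 Gregorian.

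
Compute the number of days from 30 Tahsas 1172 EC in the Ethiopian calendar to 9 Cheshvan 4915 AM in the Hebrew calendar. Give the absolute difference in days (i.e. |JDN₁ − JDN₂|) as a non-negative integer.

9202

First date → JDN 2152048; second date → JDN 2142846.
The interval is |2152048 − 2142846| = 9202 days.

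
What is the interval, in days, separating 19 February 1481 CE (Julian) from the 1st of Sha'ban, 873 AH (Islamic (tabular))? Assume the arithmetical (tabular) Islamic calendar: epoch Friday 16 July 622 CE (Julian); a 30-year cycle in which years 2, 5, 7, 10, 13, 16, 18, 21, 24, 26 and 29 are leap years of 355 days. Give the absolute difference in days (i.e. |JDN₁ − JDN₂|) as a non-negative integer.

4388

First date → JDN 2262043; second date → JDN 2257655.
The interval is |2262043 − 2257655| = 4388 days.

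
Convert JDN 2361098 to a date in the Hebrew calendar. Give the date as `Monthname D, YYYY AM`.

JDN 2361098 is 13 May 1752 in the Gregorian calendar.
In the Hebrew calendar that day is Iyar 29, 5512 AM.

Iyar 29, 5512 AM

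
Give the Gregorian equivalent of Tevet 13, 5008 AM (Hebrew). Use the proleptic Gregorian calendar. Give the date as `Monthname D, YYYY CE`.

December 18, 1247 CE

Julian Day Number of the source date = 2176869.
Converting JDN 2176869 to the Gregorian calendar gives 18 December 1247 CE.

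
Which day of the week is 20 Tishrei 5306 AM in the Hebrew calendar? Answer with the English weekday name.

This is JDN 2285638 (6 October 1545 Gregorian).
JDN 2285638 mod 7 = 5, and JDN 0 was a Monday, so this is a Saturday.

Saturday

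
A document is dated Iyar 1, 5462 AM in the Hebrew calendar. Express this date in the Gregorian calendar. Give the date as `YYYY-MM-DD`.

1702-04-29

Julian Day Number of the source date = 2342821.
Converting JDN 2342821 to the Gregorian calendar gives 29 April 1702 CE.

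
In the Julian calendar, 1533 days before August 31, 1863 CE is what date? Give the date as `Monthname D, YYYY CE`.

JDN of August 31, 1863 CE = 2401761.
2401761 − 1533 = 2400228.
JDN 2400228 in the Julian calendar is June 20, 1859 CE.

June 20, 1859 CE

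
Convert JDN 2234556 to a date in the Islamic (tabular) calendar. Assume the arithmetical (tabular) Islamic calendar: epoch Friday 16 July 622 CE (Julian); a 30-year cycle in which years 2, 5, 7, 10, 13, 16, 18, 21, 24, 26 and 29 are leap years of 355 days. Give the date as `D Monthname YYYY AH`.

25 Jumada al-Awwal 808 AH

JDN 2234556 is 27 November 1405 in the proleptic Gregorian calendar.
In the tabular Islamic calendar that day is 25 Jumada al-Awwal 808 AH.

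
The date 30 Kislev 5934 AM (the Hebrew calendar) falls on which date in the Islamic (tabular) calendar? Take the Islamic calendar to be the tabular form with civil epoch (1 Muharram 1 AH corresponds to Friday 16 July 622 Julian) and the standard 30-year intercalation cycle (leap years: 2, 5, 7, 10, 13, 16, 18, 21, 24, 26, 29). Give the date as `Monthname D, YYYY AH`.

Julian Day Number of the source date = 2515070.
Converting JDN 2515070 to the tabular Islamic calendar gives 28 Dhu al-Hijjah 1599 AH.

Dhu al-Hijjah 28, 1599 AH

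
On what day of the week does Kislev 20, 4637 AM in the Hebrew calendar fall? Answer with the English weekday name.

Monday

This is JDN 2041361 (14 December 876 Gregorian).
Since JDN mod 7 = 0 (0 = Monday), the day is Monday.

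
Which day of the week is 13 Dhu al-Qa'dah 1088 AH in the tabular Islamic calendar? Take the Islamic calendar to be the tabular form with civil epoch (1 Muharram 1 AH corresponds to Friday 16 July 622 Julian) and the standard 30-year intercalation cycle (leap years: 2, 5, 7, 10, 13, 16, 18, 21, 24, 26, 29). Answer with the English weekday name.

Friday

In the Gregorian calendar this is 7 January 1678 (JDN 2333944).
JDN 2333944 mod 7 = 4, and JDN 0 was a Monday, so this is a Friday.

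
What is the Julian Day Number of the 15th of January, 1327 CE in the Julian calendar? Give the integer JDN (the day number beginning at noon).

In the proleptic Gregorian calendar the same day is 23 January 1327.
JDN 2451545 is 1 January 2000 CE (Gregorian); the target day is −245786 days from there, so JDN = 2205759.

2205759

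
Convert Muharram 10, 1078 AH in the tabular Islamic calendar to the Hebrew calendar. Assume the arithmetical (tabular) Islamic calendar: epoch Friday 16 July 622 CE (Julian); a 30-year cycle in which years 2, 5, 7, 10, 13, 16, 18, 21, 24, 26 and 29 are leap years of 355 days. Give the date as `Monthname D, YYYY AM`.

Tammuz 10, 5427 AM

The source date corresponds to 2 July 1667 in the Gregorian calendar (JDN 2330102).
That day falls on 10 Tammuz 5427 AM in the Hebrew calendar.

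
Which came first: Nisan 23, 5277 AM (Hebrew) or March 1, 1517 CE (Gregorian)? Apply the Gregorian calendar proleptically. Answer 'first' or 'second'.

second

The two dates have Julian Day Numbers 2275247 and 2275192 respectively.
Since 2275192 < 2275247, the second date comes first.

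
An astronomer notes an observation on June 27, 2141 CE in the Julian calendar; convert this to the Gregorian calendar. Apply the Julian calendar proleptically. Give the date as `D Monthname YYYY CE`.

11 July 2141 CE

The Julian–Gregorian offset here is 14 days (Julian trailing).
27 June 2141 Julian + 14 days → 11 July 2141 Gregorian.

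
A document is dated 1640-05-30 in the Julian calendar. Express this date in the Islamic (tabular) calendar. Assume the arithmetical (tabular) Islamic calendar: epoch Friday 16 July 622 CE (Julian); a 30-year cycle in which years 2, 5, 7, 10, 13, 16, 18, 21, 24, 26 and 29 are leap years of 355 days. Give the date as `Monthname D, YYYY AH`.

Safar 18, 1050 AH

Both dates share Julian Day Number 2320218; in the tabular Islamic calendar that is 18 Safar 1050 AH.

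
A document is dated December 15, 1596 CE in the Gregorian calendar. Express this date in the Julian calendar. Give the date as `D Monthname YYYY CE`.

5 December 1596 CE

The Julian–Gregorian offset here is 10 days (Julian trailing).
15 December 1596 Gregorian − 10 days → 5 December 1596 Julian.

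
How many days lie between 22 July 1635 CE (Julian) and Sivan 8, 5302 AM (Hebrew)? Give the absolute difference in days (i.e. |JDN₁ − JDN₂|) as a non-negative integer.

JDN of the first date = 2318444.
JDN of the second date = 2284416.
|2284416 − 2318444| = 34028.

34028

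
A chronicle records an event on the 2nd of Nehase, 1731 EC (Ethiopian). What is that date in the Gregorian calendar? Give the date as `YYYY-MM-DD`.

Julian Day Number of the source date = 2356434.
Converting JDN 2356434 to the Gregorian calendar gives 6 August 1739 CE.

1739-08-06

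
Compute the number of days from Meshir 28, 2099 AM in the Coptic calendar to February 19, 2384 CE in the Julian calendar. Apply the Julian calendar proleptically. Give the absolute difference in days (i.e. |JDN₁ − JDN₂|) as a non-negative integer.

362

JDN of the first date = 2591501.
JDN of the second date = 2591863.
|2591863 − 2591501| = 362.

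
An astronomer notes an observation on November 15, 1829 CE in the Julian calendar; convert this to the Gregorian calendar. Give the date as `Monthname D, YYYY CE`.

November 27, 1829 CE

For dates in this range the Gregorian date is 12 days ahead of the Julian.
15 November 1829 Julian + 12 days → 27 November 1829 Gregorian.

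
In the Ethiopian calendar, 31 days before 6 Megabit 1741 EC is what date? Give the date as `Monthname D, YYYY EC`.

Yekatit 5, 1741 EC

The starting date is JDN 2359941; 2359941 − 31 = 2359910.
JDN 2359910 corresponds to Yekatit 5, 1741 EC.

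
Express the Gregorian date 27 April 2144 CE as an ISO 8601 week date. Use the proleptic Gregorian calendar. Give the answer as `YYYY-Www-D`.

The weekday is Monday (ISO weekday 1).
That Monday belongs to ISO week 18 of ISO year 2144.

2144-W18-1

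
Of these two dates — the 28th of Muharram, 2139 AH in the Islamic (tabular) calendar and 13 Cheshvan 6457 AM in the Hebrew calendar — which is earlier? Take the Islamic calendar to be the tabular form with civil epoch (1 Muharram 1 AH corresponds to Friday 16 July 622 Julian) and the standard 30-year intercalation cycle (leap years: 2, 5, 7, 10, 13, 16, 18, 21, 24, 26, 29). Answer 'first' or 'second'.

Converting both to JDN: 2706103 vs 2706058; the smaller is the second.

second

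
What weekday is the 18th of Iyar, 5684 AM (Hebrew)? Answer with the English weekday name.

Thursday

Equivalently 22 May 1924 Gregorian, JDN 2423928.
Since JDN mod 7 = 3 (0 = Monday), the day is Thursday.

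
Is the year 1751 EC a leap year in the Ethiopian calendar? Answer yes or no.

1751 mod 4 = 3; in the Ethiopian calendar a year is leap when year mod 4 = 3, so it is a leap year.

yes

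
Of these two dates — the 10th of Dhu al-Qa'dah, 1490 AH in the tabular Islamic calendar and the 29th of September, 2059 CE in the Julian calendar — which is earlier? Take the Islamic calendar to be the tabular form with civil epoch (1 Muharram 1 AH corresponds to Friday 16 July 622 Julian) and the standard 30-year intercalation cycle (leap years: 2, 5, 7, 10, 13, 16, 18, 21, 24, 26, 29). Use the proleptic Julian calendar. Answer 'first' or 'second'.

second

Converting both to JDN: 2476396 vs 2473379; the smaller is the second.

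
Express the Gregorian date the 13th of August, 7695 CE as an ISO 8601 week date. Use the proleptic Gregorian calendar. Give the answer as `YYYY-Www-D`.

The weekday is Saturday (ISO weekday 6).
That Saturday belongs to ISO week 32 of ISO year 7695.

7695-W32-6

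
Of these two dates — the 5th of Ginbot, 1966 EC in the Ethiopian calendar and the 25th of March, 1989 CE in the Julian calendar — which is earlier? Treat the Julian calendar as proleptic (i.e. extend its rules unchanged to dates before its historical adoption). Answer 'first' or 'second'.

First date → JDN 2442181; second date → JDN 2447624.
JDN 2442181 < JDN 2447624, so the first date is earlier.

first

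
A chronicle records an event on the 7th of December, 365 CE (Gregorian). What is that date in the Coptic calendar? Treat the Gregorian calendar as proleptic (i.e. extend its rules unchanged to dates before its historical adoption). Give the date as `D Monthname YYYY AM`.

10 Koiak 82 AM

Both dates share Julian Day Number 1854714; in the Coptic calendar that is 10 Koiak 82 AM.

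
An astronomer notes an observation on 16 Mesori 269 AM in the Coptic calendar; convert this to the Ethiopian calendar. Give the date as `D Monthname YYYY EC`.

16 Nehase 545 EC

Both dates share Julian Day Number 1923262; in the Ethiopian calendar that is 16 Nehase 545 EC.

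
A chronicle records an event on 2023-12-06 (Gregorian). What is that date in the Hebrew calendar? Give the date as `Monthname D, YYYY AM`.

Kislev 23, 5784 AM

Julian Day Number of the source date = 2460285.
Converting JDN 2460285 to the Hebrew calendar gives 23 Kislev 5784 AM.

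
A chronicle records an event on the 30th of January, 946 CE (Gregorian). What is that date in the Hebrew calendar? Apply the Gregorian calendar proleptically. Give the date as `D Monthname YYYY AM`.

19 Shevat 4706 AM

Julian Day Number of the source date = 2066609.
Converting JDN 2066609 to the Hebrew calendar gives 19 Shevat 4706 AM.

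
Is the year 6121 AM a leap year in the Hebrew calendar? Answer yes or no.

Hebrew year 6121 is year 3 of its 19-year Metonic cycle; leap years are at positions 3, 6, 8, 11, 14, 17, 19, so it is a leap year (13 months).

yes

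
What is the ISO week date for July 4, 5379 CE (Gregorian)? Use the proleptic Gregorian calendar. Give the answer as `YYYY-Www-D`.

The weekday is Sunday (ISO weekday 7).
That Sunday belongs to ISO week 26 of ISO year 5379.

5379-W26-7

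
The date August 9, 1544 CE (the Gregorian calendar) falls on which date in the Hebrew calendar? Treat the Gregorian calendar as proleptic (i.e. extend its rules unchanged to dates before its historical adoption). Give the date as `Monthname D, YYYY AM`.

Julian Day Number of the source date = 2285215.
Converting JDN 2285215 to the Hebrew calendar gives 10 Av 5304 AM.

Av 10, 5304 AM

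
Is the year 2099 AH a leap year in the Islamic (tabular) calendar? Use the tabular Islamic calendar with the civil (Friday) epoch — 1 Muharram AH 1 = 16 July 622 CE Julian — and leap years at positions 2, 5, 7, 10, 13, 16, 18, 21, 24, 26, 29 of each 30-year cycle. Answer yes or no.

Year 2099 AH is year 29 of its 30-year cycle; leap positions are 2, 5, 7, 10, 13, 16, 18, 21, 24, 26, 29, so it is a leap year (355 days).

yes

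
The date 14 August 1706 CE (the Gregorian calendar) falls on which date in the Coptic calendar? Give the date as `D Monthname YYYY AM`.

Both dates share Julian Day Number 2344389; in the Coptic calendar that is 10 Mesori 1422 AM.

10 Mesori 1422 AM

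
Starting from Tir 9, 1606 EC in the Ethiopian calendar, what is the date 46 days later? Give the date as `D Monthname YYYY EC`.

25 Yekatit 1606 EC

JDN of Tir 9, 1606 EC = 2310575.
2310575 + 46 = 2310621.
JDN 2310621 in the Ethiopian calendar is 25 Yekatit 1606 EC.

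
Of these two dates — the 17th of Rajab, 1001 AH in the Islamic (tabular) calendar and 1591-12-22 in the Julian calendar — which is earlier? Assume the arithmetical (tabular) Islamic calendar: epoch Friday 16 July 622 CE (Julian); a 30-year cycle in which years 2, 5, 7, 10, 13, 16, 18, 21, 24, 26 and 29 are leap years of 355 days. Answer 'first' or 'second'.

second

The two dates have Julian Day Numbers 2303000 and 2302526 respectively.
Since 2302526 < 2303000, the second date comes first.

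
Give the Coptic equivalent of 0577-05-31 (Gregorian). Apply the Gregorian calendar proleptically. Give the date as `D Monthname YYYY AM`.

Both dates share Julian Day Number 1931956; in the Coptic calendar that is 4 Paoni 293 AM.

4 Paoni 293 AM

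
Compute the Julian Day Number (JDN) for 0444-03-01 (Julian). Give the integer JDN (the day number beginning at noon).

In the proleptic Gregorian calendar the same day is 2 March 444.
JDN 2299161 is 15 October 1582 CE (Gregorian); the target day is −415872 days from there, so JDN = 1883289.

1883289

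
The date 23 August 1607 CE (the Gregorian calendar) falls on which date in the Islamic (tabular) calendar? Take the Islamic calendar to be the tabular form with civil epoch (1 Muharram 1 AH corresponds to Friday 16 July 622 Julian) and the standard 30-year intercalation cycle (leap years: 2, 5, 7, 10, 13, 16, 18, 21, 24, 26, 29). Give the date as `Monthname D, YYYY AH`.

Rabi' al-Thani 29, 1016 AH

Julian Day Number of the source date = 2308239.
Converting JDN 2308239 to the tabular Islamic calendar gives 29 Rabi' al-Thani 1016 AH.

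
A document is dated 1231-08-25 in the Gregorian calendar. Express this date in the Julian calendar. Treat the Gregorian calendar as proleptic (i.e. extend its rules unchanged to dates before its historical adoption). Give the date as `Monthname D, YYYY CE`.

August 18, 1231 CE

The Julian–Gregorian offset here is 7 days (Julian trailing).
25 August 1231 Gregorian − 7 days → 18 August 1231 Julian.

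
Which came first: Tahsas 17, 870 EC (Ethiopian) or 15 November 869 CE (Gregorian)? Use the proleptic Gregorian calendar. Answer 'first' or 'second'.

First date → JDN 2041729; second date → JDN 2038775.
JDN 2038775 < JDN 2041729, so the second date is earlier.

second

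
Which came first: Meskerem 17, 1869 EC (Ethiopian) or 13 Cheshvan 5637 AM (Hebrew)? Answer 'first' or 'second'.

first

The two dates have Julian Day Numbers 2406524 and 2406559 respectively.
Since 2406524 < 2406559, the first date comes first.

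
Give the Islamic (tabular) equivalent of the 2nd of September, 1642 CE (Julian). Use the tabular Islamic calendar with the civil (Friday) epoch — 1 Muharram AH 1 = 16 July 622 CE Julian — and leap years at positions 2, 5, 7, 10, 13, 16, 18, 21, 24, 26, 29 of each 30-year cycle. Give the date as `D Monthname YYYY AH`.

Julian Day Number of the source date = 2321043.
Converting JDN 2321043 to the tabular Islamic calendar gives 17 Jumada al-Thani 1052 AH.

17 Jumada al-Thani 1052 AH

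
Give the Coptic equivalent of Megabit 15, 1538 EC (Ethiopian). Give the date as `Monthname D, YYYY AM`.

The source date corresponds to 21 March 1546 in the proleptic Gregorian calendar (JDN 2285804).
That day falls on 15 Paremhat 1262 AM in the Coptic calendar.

Paremhat 15, 1262 AM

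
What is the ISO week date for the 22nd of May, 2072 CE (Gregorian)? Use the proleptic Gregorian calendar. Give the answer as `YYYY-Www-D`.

2072-W20-7

The weekday is Sunday (ISO weekday 7).
That Sunday belongs to ISO week 20 of ISO year 2072.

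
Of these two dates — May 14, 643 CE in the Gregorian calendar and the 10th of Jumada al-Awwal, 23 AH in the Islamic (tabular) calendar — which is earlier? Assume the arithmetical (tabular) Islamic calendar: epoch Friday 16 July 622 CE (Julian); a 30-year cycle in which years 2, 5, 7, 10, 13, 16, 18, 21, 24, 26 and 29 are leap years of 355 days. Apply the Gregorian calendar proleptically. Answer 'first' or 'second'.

First date → JDN 1956044; second date → JDN 1956363.
JDN 1956044 < JDN 1956363, so the first date is earlier.

first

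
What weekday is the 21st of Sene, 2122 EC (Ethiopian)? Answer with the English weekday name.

Thursday

In the Gregorian calendar this is 29 June 2130 (JDN 2499206).
JDN 2499206 mod 7 = 3, and JDN 0 was a Monday, so this is a Thursday.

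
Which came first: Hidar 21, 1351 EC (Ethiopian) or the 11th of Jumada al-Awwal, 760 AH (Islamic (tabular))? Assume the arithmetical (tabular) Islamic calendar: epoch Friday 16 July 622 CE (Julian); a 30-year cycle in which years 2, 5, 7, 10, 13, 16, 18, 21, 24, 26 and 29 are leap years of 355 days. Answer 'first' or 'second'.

The two dates have Julian Day Numbers 2217388 and 2217532 respectively.
Since 2217388 < 2217532, the first date comes first.

first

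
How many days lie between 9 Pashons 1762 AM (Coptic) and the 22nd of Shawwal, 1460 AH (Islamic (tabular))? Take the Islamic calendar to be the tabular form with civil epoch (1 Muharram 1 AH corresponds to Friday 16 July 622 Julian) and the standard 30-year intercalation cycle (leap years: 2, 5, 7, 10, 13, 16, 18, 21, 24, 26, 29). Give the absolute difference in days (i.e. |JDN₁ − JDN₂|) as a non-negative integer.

2735

First date → JDN 2468483; second date → JDN 2465748.
The interval is |2468483 − 2465748| = 2735 days.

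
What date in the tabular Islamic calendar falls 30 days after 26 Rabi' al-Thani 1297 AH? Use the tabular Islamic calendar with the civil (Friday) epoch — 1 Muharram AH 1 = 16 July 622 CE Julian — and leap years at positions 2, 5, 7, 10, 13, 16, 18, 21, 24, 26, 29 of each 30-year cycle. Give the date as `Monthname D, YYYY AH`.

Jumada al-Awwal 27, 1297 AH

Counting 30 days forward from JDN 2407813 reaches JDN 2407843, which is Jumada al-Awwal 27, 1297 AH.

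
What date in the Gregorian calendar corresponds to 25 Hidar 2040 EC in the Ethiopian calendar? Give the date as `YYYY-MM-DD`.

Julian Day Number of the source date = 2469050.
Converting JDN 2469050 to the Gregorian calendar gives 5 December 2047 CE.

2047-12-05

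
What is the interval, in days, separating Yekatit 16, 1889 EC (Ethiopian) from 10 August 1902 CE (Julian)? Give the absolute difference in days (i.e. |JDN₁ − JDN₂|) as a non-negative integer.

2007

JDN of the first date = 2413978.
JDN of the second date = 2415985.
|2415985 − 2413978| = 2007.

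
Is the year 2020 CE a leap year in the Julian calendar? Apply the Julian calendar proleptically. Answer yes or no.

2020 mod 4 = 0, so it is a leap year in the Julian calendar.

yes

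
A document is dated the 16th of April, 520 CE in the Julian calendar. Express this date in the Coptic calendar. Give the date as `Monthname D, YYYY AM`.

Both dates share Julian Day Number 1911094; in the Coptic calendar that is 21 Parmouti 236 AM.

Parmouti 21, 236 AM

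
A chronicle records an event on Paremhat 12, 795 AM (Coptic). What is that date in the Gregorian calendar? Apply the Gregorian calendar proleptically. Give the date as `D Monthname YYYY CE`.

Julian Day Number of the source date = 2115229.
Converting JDN 2115229 to the Gregorian calendar gives 14 March 1079 CE.

14 March 1079 CE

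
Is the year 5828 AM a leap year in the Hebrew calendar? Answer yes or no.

Hebrew year 5828 is year 14 of its 19-year Metonic cycle; leap years are at positions 3, 6, 8, 11, 14, 17, 19, so it is a leap year (13 months).

yes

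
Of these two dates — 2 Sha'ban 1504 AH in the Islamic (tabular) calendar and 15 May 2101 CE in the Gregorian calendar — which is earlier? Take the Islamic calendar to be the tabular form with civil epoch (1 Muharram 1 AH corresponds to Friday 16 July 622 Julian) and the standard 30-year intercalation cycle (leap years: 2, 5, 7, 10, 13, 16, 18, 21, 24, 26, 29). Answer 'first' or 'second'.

first

First date → JDN 2481261; second date → JDN 2488569.
JDN 2481261 < JDN 2488569, so the first date is earlier.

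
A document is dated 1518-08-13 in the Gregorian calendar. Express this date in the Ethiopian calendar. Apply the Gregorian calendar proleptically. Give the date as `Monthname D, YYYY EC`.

Both dates share Julian Day Number 2275722; in the Ethiopian calendar that is 10 Nehase 1510 EC.

Nehase 10, 1510 EC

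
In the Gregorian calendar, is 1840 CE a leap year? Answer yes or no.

yes

1840 is divisible by 4 and not by 100, so it is a leap year.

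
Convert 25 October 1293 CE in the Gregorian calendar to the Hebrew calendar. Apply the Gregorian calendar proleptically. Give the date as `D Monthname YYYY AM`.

16 Cheshvan 5054 AM

Both dates share Julian Day Number 2193617; in the Hebrew calendar that is 16 Cheshvan 5054 AM.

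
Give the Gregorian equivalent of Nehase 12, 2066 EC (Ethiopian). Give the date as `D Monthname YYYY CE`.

18 August 2074 CE

Julian Day Number of the source date = 2478803.
Converting JDN 2478803 to the Gregorian calendar gives 18 August 2074 CE.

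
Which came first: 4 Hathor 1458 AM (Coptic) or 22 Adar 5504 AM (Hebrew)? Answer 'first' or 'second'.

first

The two dates have Julian Day Numbers 2357262 and 2358108 respectively.
Since 2357262 < 2358108, the first date comes first.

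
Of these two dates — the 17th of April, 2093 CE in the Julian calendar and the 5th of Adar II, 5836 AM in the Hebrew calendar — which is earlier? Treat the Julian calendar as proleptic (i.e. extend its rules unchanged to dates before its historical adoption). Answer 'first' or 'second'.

The two dates have Julian Day Numbers 2485633 and 2479373 respectively.
Since 2479373 < 2485633, the second date comes first.

second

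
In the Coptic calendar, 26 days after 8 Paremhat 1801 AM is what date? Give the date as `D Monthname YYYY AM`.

JDN of 8 Paremhat 1801 AM = 2482667.
2482667 + 26 = 2482693.
JDN 2482693 in the Coptic calendar is 4 Parmouti 1801 AM.

4 Parmouti 1801 AM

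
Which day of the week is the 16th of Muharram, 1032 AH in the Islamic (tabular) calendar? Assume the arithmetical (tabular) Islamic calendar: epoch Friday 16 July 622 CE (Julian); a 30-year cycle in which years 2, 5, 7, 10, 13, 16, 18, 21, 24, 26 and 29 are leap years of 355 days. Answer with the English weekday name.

Sunday

This is JDN 2313807 (20 November 1622 Gregorian).
JDN 2313807 mod 7 = 6, and JDN 0 was a Monday, so this is a Sunday.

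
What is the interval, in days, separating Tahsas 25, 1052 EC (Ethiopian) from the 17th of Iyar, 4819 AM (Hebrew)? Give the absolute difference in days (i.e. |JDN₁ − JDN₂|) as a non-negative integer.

233

JDN of the first date = 2108213.
JDN of the second date = 2107980.
|2107980 − 2108213| = 233.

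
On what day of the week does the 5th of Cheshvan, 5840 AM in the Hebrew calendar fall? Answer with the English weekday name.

Monday

Equivalently 30 October 2079 Gregorian, JDN 2480702.
JDN 2480702 mod 7 = 0, and JDN 0 was a Monday, so this is a Monday.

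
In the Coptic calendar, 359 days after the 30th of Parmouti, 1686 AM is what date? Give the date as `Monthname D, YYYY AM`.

Parmouti 24, 1687 AM

JDN of the 30th of Parmouti, 1686 AM = 2440715.
2440715 + 359 = 2441074.
JDN 2441074 in the Coptic calendar is Parmouti 24, 1687 AM.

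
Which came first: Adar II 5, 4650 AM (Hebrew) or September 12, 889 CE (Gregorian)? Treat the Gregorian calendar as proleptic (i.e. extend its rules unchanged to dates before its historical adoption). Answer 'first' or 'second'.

second

Converting both to JDN: 2046190 vs 2046016; the smaller is the second.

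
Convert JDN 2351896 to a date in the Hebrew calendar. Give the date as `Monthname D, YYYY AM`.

The Gregorian equivalent of JDN 2351896 is 4 March 1727.
In the Hebrew calendar that day is Adar 11, 5487 AM.

Adar 11, 5487 AM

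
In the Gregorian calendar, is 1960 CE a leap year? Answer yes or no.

1960 is divisible by 4 and not by 100, so it is a leap year.

yes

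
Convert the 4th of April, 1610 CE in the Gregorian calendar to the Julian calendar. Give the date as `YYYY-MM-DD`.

1610-03-25

At this point the Julian calendar is 10 days behind the Gregorian.
4 April 1610 Gregorian − 10 days → 25 March 1610 Julian.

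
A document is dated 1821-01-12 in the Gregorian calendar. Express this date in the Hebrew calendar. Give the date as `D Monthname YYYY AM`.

Julian Day Number of the source date = 2386178.
Converting JDN 2386178 to the Hebrew calendar gives 9 Shevat 5581 AM.

9 Shevat 5581 AM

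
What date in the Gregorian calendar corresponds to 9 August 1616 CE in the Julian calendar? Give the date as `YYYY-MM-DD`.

The Julian–Gregorian offset here is 10 days (Julian trailing).
9 August 1616 Julian + 10 days → 19 August 1616 Gregorian.

1616-08-19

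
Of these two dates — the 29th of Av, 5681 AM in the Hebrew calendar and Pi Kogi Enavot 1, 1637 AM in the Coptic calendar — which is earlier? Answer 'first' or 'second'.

first

The two dates have Julian Day Numbers 2422935 and 2422939 respectively.
Since 2422935 < 2422939, the first date comes first.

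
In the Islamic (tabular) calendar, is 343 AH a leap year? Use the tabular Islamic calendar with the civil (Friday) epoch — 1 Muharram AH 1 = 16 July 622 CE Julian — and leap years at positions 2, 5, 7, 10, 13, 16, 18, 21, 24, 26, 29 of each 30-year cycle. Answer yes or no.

yes

Year 343 AH is year 13 of its 30-year cycle; leap positions are 2, 5, 7, 10, 13, 16, 18, 21, 24, 26, 29, so it is a leap year (355 days).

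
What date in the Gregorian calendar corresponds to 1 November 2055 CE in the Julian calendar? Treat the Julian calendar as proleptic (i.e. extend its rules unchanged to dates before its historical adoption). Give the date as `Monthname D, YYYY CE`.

At this point the Julian calendar is 13 days behind the Gregorian.
1 November 2055 Julian + 13 days → 14 November 2055 Gregorian.

November 14, 2055 CE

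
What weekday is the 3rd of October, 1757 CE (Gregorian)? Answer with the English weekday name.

Monday

Since JDN mod 7 = 0 (0 = Monday), the day is Monday.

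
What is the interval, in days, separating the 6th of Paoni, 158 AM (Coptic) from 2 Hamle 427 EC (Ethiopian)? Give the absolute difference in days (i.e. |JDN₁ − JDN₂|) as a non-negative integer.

2531

First date → JDN 1882649; second date → JDN 1880118.
The interval is |1882649 − 1880118| = 2531 days.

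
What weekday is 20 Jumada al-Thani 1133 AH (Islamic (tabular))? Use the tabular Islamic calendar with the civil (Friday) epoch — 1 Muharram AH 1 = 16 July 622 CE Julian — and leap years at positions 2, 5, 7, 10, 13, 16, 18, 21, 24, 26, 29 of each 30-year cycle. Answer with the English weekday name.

Friday

In the Gregorian calendar this is 18 April 1721 (JDN 2349750).
Since JDN mod 7 = 4 (0 = Monday), the day is Friday.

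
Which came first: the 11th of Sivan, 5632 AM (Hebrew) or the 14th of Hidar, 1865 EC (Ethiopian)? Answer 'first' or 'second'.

The two dates have Julian Day Numbers 2404962 and 2405120 respectively.
Since 2404962 < 2405120, the first date comes first.

first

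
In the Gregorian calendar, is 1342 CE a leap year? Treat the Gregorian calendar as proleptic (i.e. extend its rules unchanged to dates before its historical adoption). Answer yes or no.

1342 is not divisible by 4, so it is a common year.

no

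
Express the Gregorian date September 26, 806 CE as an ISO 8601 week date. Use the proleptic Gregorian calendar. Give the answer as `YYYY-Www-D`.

The weekday is Tuesday (ISO weekday 2).
That Tuesday belongs to ISO week 39 of ISO year 806.

0806-W39-2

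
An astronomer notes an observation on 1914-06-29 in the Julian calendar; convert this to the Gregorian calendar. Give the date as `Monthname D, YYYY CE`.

July 12, 1914 CE

The Julian–Gregorian offset here is 13 days (Julian trailing).
29 June 1914 Julian + 13 days → 12 July 1914 Gregorian.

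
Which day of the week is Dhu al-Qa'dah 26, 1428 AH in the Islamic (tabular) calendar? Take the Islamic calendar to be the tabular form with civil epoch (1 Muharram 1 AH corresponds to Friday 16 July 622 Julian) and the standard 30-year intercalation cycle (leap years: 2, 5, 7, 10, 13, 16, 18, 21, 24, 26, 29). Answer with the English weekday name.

This is JDN 2454441 (6 December 2007 Gregorian).
JDN 2454441 mod 7 = 3, and JDN 0 was a Monday, so this is a Thursday.

Thursday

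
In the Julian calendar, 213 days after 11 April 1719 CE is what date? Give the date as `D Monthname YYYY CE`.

10 November 1719 CE

Counting 213 days forward from JDN 2349023 reaches JDN 2349236, which is 10 November 1719 CE.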